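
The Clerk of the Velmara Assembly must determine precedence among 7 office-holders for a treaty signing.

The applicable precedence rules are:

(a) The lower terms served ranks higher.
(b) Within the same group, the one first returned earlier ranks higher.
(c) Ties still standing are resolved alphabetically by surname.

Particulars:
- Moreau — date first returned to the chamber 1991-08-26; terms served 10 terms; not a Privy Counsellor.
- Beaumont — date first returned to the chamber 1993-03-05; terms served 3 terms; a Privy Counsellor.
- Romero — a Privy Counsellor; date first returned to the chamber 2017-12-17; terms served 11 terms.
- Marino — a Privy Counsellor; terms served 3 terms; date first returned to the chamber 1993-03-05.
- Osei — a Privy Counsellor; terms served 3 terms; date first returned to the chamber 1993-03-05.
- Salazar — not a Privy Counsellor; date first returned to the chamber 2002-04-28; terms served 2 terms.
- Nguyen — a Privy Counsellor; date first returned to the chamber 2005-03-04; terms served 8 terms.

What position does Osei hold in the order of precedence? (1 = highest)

By terms served (lower first): Salazar (2 terms); then Beaumont, Marino and Osei (each 3 terms); then Nguyen (8 terms); then Moreau (10 terms); then Romero (11 terms).
Beaumont, Marino and Osei all have date first returned to the chamber 1993-03-05, so the next rule applies.
Among Beaumont, Marino and Osei, alphabetically by surname: Beaumont before Marino before Osei.
Order: Salazar, Beaumont, Marino, Osei, Nguyen, Moreau, Romero. So position 4.

4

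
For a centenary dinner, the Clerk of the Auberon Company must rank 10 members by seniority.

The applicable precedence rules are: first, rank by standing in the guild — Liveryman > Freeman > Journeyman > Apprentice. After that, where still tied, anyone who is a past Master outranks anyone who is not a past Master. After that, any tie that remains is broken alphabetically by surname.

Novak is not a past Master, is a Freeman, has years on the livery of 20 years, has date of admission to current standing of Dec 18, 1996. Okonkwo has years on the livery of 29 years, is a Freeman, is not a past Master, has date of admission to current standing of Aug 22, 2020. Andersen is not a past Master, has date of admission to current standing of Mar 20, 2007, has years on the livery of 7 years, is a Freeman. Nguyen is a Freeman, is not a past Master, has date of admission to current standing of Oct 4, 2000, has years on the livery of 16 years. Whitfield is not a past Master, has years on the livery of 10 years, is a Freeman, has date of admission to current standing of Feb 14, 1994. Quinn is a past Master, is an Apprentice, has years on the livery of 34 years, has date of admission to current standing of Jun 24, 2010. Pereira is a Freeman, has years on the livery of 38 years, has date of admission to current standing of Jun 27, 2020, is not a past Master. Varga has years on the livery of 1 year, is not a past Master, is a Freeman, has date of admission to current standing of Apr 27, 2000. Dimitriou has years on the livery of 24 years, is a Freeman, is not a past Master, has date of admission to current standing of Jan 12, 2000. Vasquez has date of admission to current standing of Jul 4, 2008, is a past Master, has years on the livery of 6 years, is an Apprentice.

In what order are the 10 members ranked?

By standing in the guild: Andersen, Dimitriou, Nguyen, Novak, Okonkwo, Pereira, Varga and Whitfield (Freeman); then Quinn and Vasquez (Apprentice).
Andersen, Dimitriou, Nguyen, Novak, Okonkwo, Pereira, Varga and Whitfield are each not a past Master, so the next rule applies.
Among Andersen, Dimitriou, Nguyen, Novak, Okonkwo, Pereira, Varga and Whitfield, alphabetically by surname: Andersen before Dimitriou before Nguyen before Novak before Okonkwo before Pereira before Varga before Whitfield.
Quinn and Vasquez are each a past Master, so the next rule applies.
Among Quinn and Vasquez, alphabetically by surname: Quinn before Vasquez.
Full order: Andersen, Dimitriou, Nguyen, Novak, Okonkwo, Pereira, Varga, Whitfield, Quinn, Vasquez.

Andersen, Dimitriou, Nguyen, Novak, Okonkwo, Pereira, Varga, Whitfield, Quinn, Vasquez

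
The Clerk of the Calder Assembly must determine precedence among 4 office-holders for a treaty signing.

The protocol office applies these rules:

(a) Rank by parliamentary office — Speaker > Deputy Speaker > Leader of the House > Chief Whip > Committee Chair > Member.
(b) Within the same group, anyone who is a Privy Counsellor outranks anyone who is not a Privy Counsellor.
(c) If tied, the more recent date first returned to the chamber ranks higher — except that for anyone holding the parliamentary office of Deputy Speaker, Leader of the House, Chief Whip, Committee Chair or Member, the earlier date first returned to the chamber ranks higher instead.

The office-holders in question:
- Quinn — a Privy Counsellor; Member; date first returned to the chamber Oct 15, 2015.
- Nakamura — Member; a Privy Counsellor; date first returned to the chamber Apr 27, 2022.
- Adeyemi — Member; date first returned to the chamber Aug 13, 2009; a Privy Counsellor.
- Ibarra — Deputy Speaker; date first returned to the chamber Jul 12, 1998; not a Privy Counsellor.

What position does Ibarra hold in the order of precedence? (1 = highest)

By parliamentary office: Ibarra (Deputy Speaker); then Adeyemi, Quinn and Nakamura (Member).
Adeyemi, Quinn and Nakamura are each a Privy Counsellor, so the next rule applies.
Among Adeyemi, Quinn and Nakamura, by date first returned to the chamber (earlier first) (reversed rule for this group): Adeyemi (Aug 13, 2009) before Quinn (Oct 15, 2015) before Nakamura (Apr 27, 2022).
Order: Ibarra, Adeyemi, Quinn, Nakamura. So position 1.

1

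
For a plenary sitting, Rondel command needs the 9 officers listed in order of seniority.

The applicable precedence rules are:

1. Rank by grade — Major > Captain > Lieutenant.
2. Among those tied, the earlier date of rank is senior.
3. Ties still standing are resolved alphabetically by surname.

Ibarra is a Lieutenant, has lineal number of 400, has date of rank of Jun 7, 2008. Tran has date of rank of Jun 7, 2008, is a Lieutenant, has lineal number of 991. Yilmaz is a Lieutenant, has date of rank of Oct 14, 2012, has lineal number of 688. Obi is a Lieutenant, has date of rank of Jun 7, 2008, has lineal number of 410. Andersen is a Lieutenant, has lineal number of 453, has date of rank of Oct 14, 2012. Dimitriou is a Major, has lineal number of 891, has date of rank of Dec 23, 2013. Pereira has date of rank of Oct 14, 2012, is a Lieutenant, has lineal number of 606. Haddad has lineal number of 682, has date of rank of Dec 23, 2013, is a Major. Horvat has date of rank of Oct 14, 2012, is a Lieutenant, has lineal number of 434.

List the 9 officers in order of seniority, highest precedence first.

By grade: Dimitriou and Haddad (Major); then Ibarra, Obi, Tran, Andersen, Horvat, Pereira and Yilmaz (Lieutenant).
Dimitriou and Haddad both have date of rank Dec 23, 2013, so the next rule applies.
Among Dimitriou and Haddad, alphabetically by surname: Dimitriou before Haddad.
Among Ibarra, Obi, Tran, Andersen, Horvat, Pereira and Yilmaz, by date of rank (earlier first): Ibarra, Obi and Tran (Jun 7, 2008) before Andersen, Horvat, Pereira and Yilmaz (Oct 14, 2012).
Among Ibarra, Obi and Tran, alphabetically by surname: Ibarra before Obi before Tran.
Among Andersen, Horvat, Pereira and Yilmaz, alphabetically by surname: Andersen before Horvat before Pereira before Yilmaz.
Full order: Dimitriou, Haddad, Ibarra, Obi, Tran, Andersen, Horvat, Pereira, Yilmaz.

Dimitriou, Haddad, Ibarra, Obi, Tran, Andersen, Horvat, Pereira, Yilmaz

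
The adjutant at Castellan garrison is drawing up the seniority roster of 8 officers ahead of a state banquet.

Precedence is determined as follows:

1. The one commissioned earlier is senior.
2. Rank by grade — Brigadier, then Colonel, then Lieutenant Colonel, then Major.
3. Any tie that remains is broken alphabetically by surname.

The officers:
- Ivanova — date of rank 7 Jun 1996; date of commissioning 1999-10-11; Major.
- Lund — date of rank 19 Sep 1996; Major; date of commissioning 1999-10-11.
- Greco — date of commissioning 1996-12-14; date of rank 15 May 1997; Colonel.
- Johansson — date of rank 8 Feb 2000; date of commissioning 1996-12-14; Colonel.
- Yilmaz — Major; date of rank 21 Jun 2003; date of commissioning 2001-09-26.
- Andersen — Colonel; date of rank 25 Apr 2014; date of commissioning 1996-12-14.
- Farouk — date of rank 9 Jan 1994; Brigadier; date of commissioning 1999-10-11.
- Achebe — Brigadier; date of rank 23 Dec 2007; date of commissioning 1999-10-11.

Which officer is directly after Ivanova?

By date of commissioning (earlier first): Andersen, Greco and Johansson (each 1996-12-14); then Achebe, Farouk, Ivanova and Lund (each 1999-10-11); then Yilmaz (2001-09-26).
Andersen, Greco and Johansson are each Colonel, so the next rule applies.
Among Andersen, Greco and Johansson, alphabetically by surname: Andersen before Greco before Johansson.
Among Achebe, Farouk, Ivanova and Lund, by grade: Achebe and Farouk (Brigadier) before Ivanova and Lund (Major).
Among Achebe and Farouk, alphabetically by surname: Achebe before Farouk.
Among Ivanova and Lund, alphabetically by surname: Ivanova before Lund.
Order: Andersen, Greco, Johansson, Achebe, Farouk, Ivanova, Lund, Yilmaz.

Lund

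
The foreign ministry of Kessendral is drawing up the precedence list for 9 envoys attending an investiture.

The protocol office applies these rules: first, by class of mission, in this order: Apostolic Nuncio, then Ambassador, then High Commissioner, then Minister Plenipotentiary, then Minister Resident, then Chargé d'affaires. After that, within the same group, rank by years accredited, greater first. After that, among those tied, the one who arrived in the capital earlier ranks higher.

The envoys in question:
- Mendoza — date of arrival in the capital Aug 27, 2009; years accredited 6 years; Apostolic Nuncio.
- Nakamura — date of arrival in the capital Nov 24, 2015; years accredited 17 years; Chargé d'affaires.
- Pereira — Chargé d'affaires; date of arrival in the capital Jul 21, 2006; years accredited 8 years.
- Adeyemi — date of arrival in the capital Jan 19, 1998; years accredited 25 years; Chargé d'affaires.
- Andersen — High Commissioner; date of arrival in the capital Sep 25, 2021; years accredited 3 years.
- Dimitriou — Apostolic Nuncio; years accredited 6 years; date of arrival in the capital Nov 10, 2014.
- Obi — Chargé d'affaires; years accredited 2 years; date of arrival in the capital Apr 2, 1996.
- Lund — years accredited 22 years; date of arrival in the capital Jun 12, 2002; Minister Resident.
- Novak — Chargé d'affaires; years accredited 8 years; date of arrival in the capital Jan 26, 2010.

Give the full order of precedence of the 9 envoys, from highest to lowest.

By class of mission: Mendoza and Dimitriou (Apostolic Nuncio); then Andersen (High Commissioner); then Lund (Minister Resident); then Adeyemi, Nakamura, Pereira, Novak and Obi (Chargé d'affaires).
Mendoza and Dimitriou both have years accredited 6 years, so the next rule applies.
Among Mendoza and Dimitriou, by date of arrival in the capital (earlier first): Mendoza (Aug 27, 2009) before Dimitriou (Nov 10, 2014).
Among Adeyemi, Nakamura, Pereira, Novak and Obi, by years accredited (higher first): Adeyemi (25 years) before Nakamura (17 years) before Pereira and Novak (8 years) before Obi (2 years).
Among Pereira and Novak, by date of arrival in the capital (earlier first): Pereira (Jul 21, 2006) before Novak (Jan 26, 2010).
Full order: Mendoza, Dimitriou, Andersen, Lund, Adeyemi, Nakamura, Pereira, Novak, Obi.

Mendoza, Dimitriou, Andersen, Lund, Adeyemi, Nakamura, Pereira, Novak, Obi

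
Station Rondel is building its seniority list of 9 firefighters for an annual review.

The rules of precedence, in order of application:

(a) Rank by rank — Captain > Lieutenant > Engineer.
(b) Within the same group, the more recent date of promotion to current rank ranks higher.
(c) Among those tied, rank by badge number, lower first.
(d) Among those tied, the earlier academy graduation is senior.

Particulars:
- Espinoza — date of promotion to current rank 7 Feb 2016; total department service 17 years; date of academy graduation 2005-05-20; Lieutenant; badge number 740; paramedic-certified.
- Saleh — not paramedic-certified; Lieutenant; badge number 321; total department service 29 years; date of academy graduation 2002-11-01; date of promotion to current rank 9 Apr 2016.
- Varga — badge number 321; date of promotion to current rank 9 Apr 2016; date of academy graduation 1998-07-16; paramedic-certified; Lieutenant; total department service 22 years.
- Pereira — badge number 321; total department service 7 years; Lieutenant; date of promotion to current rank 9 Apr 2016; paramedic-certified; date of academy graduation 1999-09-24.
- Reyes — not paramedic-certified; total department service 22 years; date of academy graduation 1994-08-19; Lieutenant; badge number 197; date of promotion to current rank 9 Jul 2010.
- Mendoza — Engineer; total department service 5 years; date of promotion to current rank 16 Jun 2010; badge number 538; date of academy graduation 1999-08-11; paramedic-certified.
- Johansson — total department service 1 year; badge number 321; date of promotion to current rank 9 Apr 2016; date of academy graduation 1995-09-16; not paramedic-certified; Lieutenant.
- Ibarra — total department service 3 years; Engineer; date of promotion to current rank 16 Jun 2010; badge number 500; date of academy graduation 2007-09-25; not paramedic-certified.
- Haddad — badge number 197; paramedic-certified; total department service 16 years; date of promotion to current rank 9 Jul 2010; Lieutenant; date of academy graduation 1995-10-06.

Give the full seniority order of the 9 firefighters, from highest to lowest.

By rank: Johansson, Varga, Pereira, Saleh, Espinoza, Reyes and Haddad (Lieutenant); then Ibarra and Mendoza (Engineer).
Among Johansson, Varga, Pereira, Saleh, Espinoza, Reyes and Haddad, by date of promotion to current rank (later first): Johansson, Varga, Pereira and Saleh (9 Apr 2016) before Espinoza (7 Feb 2016) before Reyes and Haddad (9 Jul 2010).
Johansson, Varga, Pereira and Saleh all have badge number 321, so the next rule applies.
Among Johansson, Varga, Pereira and Saleh, by date of academy graduation (earlier first): Johansson (1995-09-16) before Varga (1998-07-16) before Pereira (1999-09-24) before Saleh (2002-11-01).
Reyes and Haddad both have badge number 197, so the next rule applies.
Among Reyes and Haddad, by date of academy graduation (earlier first): Reyes (1994-08-19) before Haddad (1995-10-06).
Ibarra and Mendoza both have date of promotion to current rank 16 Jun 2010, so the next rule applies.
Among Ibarra and Mendoza, by badge number (lower first): Ibarra (500) before Mendoza (538).
Full order: Johansson, Varga, Pereira, Saleh, Espinoza, Reyes, Haddad, Ibarra, Mendoza.

Johansson, Varga, Pereira, Saleh, Espinoza, Reyes, Haddad, Ibarra, Mendoza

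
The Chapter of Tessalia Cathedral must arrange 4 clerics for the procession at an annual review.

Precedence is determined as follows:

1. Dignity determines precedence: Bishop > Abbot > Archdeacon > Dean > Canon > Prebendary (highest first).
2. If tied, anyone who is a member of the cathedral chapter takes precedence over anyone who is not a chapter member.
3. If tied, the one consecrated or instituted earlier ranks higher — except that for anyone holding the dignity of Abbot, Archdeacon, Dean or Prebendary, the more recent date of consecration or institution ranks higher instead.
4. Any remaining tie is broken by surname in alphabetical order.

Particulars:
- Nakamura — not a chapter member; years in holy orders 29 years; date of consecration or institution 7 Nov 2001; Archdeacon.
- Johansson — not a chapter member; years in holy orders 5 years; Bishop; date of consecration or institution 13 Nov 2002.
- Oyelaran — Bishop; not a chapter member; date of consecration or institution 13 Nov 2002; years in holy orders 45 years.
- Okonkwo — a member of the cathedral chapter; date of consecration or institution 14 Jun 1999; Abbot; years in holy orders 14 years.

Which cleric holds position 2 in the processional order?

By dignity: Johansson and Oyelaran (Bishop); then Okonkwo (Abbot); then Nakamura (Archdeacon).
Johansson and Oyelaran are each not a chapter member, so the next rule applies.
Johansson and Oyelaran both have date of consecration or institution 13 Nov 2002, so the next rule applies.
Among Johansson and Oyelaran, alphabetically by surname: Johansson before Oyelaran.
Order: Johansson, Oyelaran, Okonkwo, Nakamura.

Oyelaran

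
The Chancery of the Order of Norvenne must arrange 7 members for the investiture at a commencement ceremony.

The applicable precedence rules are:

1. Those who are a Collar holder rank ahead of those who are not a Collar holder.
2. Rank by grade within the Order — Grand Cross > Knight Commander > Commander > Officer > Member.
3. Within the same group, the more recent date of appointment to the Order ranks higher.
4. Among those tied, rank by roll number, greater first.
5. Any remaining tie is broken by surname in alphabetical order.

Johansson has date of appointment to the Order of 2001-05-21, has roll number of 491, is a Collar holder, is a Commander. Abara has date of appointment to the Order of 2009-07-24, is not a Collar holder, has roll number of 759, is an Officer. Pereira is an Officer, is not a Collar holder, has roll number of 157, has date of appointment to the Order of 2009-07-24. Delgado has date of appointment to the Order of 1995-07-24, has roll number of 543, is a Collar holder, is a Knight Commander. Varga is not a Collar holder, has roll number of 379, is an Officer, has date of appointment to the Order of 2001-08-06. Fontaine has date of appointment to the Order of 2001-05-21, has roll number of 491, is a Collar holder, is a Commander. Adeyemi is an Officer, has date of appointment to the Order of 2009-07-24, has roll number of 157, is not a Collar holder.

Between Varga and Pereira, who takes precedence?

Pereira

By the first rule: Delgado, Fontaine and Johansson (each a Collar holder); then Abara, Adeyemi, Pereira and Varga (each not a Collar holder).
Among Delgado, Fontaine and Johansson, by grade within the Order: Delgado (Knight Commander) before Fontaine and Johansson (Commander).
Fontaine and Johansson both have date of appointment to the Order 2001-05-21, so the next rule applies.
Fontaine and Johansson both have roll number 491, so the next rule applies.
Among Fontaine and Johansson, alphabetically by surname: Fontaine before Johansson.
Abara, Adeyemi, Pereira and Varga are each Officer, so the next rule applies.
Among Abara, Adeyemi, Pereira and Varga, by date of appointment to the Order (later first): Abara, Adeyemi and Pereira (2009-07-24) before Varga (2001-08-06).
Among Abara, Adeyemi and Pereira, by roll number (higher first): Abara (759) before Adeyemi and Pereira (157).
Among Adeyemi and Pereira, alphabetically by surname: Adeyemi before Pereira.
So Pereira takes precedence.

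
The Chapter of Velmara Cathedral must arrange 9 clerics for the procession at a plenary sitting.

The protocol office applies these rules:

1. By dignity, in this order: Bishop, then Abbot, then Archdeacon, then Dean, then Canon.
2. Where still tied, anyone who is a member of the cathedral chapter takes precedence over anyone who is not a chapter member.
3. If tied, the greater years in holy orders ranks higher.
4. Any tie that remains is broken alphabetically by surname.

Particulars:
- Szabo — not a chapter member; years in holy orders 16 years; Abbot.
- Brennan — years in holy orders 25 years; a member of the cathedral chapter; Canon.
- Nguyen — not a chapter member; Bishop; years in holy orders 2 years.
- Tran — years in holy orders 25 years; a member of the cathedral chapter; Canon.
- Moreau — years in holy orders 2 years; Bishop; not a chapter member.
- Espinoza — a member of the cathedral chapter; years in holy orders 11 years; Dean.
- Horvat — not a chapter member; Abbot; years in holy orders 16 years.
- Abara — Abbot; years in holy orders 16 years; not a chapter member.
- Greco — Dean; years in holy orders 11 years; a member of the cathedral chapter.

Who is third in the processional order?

By dignity: Moreau and Nguyen (Bishop); then Abara, Horvat and Szabo (Abbot); then Espinoza and Greco (Dean); then Brennan and Tran (Canon).
Moreau and Nguyen are each not a chapter member, so the next rule applies.
Moreau and Nguyen both have years in holy orders 2 years, so the next rule applies.
Among Moreau and Nguyen, alphabetically by surname: Moreau before Nguyen.
Abara, Horvat and Szabo are each not a chapter member, so the next rule applies.
Abara, Horvat and Szabo all have years in holy orders 16 years, so the next rule applies.
Among Abara, Horvat and Szabo, alphabetically by surname: Abara before Horvat before Szabo.
Espinoza and Greco are each a member of the cathedral chapter, so the next rule applies.
Espinoza and Greco both have years in holy orders 11 years, so the next rule applies.
Among Espinoza and Greco, alphabetically by surname: Espinoza before Greco.
Brennan and Tran are each a member of the cathedral chapter, so the next rule applies.
Brennan and Tran both have years in holy orders 25 years, so the next rule applies.
Among Brennan and Tran, alphabetically by surname: Brennan before Tran.
Order: Moreau, Nguyen, Abara, Horvat, Szabo, Espinoza, Greco, Brennan, Tran.

Abara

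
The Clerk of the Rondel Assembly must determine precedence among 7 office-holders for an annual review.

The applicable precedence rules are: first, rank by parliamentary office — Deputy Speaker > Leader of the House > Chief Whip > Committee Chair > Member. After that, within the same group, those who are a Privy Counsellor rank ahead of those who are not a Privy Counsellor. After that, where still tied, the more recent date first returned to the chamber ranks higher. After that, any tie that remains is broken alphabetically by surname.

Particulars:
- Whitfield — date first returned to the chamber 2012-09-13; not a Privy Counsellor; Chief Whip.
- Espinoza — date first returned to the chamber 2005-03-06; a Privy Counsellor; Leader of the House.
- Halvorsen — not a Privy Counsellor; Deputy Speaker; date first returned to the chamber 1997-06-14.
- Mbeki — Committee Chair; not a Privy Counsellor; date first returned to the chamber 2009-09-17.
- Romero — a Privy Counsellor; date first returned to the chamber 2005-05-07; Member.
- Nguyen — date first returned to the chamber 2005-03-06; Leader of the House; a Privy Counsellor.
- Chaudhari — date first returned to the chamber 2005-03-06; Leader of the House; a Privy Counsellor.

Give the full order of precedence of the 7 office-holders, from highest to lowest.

Halvorsen, Chaudhari, Espinoza, Nguyen, Whitfield, Mbeki, Romero

By parliamentary office: Halvorsen (Deputy Speaker); then Chaudhari, Espinoza and Nguyen (Leader of the House); then Whitfield (Chief Whip); then Mbeki (Committee Chair); then Romero (Member).
Chaudhari, Espinoza and Nguyen are each a Privy Counsellor, so the next rule applies.
Chaudhari, Espinoza and Nguyen all have date first returned to the chamber 2005-03-06, so the next rule applies.
Among Chaudhari, Espinoza and Nguyen, alphabetically by surname: Chaudhari before Espinoza before Nguyen.
Full order: Halvorsen, Chaudhari, Espinoza, Nguyen, Whitfield, Mbeki, Romero.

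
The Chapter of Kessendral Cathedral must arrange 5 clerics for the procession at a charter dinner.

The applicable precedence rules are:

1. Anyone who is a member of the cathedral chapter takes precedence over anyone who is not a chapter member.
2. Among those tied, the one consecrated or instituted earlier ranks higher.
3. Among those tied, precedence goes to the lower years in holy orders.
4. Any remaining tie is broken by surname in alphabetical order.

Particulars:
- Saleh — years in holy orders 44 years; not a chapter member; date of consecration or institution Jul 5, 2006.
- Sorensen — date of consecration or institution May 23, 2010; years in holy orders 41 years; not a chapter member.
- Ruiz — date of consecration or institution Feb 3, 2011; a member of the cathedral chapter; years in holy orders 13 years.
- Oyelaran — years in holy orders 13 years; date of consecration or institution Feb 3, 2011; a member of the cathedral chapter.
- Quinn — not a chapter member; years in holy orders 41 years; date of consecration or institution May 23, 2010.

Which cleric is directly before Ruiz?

By the first rule: Oyelaran and Ruiz (both a member of the cathedral chapter); then Saleh, Quinn and Sorensen (each not a chapter member).
Oyelaran and Ruiz both have date of consecration or institution Feb 3, 2011, so the next rule applies.
Oyelaran and Ruiz both have years in holy orders 13 years, so the next rule applies.
Among Oyelaran and Ruiz, alphabetically by surname: Oyelaran before Ruiz.
Among Saleh, Quinn and Sorensen, by date of consecration or institution (earlier first): Saleh (Jul 5, 2006) before Quinn and Sorensen (May 23, 2010).
Quinn and Sorensen both have years in holy orders 41 years, so the next rule applies.
Among Quinn and Sorensen, alphabetically by surname: Quinn before Sorensen.
Order: Oyelaran, Ruiz, Saleh, Quinn, Sorensen.

Oyelaran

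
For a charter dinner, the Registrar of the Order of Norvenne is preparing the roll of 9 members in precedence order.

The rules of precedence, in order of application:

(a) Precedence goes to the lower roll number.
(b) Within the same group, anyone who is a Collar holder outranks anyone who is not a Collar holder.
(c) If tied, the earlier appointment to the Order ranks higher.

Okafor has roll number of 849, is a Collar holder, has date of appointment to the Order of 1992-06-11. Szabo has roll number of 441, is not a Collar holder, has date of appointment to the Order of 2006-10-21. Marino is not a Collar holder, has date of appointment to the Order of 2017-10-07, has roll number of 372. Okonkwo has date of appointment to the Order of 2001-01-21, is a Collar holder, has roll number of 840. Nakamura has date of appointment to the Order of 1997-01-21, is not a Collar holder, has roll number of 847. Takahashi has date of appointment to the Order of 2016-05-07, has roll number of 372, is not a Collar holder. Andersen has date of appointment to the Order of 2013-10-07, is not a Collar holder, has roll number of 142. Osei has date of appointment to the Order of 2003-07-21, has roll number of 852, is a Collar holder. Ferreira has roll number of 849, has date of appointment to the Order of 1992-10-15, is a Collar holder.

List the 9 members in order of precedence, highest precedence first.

Andersen, Takahashi, Marino, Szabo, Okonkwo, Nakamura, Okafor, Ferreira, Osei

By roll number (lower first): Andersen (142); then Takahashi and Marino (both 372); then Szabo (441); then Okonkwo (840); then Nakamura (847); then Okafor and Ferreira (both 849); then Osei (852).
Takahashi and Marino are each not a Collar holder, so the next rule applies.
Among Takahashi and Marino, by date of appointment to the Order (earlier first): Takahashi (2016-05-07) before Marino (2017-10-07).
Okafor and Ferreira are each a Collar holder, so the next rule applies.
Among Okafor and Ferreira, by date of appointment to the Order (earlier first): Okafor (1992-06-11) before Ferreira (1992-10-15).
Full order: Andersen, Takahashi, Marino, Szabo, Okonkwo, Nakamura, Okafor, Ferreira, Osei.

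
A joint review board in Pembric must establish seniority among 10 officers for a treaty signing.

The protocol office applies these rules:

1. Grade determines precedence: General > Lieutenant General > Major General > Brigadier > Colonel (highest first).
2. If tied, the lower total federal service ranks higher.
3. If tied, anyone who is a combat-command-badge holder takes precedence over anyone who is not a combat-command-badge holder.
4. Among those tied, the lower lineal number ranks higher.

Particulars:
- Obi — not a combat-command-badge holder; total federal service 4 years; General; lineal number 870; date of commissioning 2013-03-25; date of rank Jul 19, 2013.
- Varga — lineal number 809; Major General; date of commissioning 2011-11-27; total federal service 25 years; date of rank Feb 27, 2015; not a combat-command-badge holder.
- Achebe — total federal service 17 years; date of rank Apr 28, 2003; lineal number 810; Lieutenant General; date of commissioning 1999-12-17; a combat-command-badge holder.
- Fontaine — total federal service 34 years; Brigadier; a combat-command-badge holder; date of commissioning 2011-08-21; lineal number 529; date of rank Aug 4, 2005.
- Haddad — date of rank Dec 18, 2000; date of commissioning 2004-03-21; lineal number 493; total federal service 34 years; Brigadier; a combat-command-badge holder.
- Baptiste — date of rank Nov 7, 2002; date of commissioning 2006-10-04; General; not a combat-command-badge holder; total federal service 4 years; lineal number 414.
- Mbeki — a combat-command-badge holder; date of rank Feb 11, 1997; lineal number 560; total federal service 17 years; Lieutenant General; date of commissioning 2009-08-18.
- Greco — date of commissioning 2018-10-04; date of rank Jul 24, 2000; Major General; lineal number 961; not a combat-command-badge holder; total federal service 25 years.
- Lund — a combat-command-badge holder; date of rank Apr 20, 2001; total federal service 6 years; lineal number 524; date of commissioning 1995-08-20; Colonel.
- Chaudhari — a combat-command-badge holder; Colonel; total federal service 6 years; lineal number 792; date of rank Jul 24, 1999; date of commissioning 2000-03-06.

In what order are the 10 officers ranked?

By grade: Baptiste and Obi (General); then Mbeki and Achebe (Lieutenant General); then Varga and Greco (Major General); then Haddad and Fontaine (Brigadier); then Lund and Chaudhari (Colonel).
Baptiste and Obi both have total federal service 4 years, so the next rule applies.
Baptiste and Obi are each not a combat-command-badge holder, so the next rule applies.
Among Baptiste and Obi, by lineal number (lower first): Baptiste (414) before Obi (870).
Mbeki and Achebe both have total federal service 17 years, so the next rule applies.
Mbeki and Achebe are each a combat-command-badge holder, so the next rule applies.
Among Mbeki and Achebe, by lineal number (lower first): Mbeki (560) before Achebe (810).
Varga and Greco both have total federal service 25 years, so the next rule applies.
Varga and Greco are each not a combat-command-badge holder, so the next rule applies.
Among Varga and Greco, by lineal number (lower first): Varga (809) before Greco (961).
Haddad and Fontaine both have total federal service 34 years, so the next rule applies.
Haddad and Fontaine are each a combat-command-badge holder, so the next rule applies.
Among Haddad and Fontaine, by lineal number (lower first): Haddad (493) before Fontaine (529).
Lund and Chaudhari both have total federal service 6 years, so the next rule applies.
Lund and Chaudhari are each a combat-command-badge holder, so the next rule applies.
Among Lund and Chaudhari, by lineal number (lower first): Lund (524) before Chaudhari (792).
Full order: Baptiste, Obi, Mbeki, Achebe, Varga, Greco, Haddad, Fontaine, Lund, Chaudhari.

Baptiste, Obi, Mbeki, Achebe, Varga, Greco, Haddad, Fontaine, Lund, Chaudhari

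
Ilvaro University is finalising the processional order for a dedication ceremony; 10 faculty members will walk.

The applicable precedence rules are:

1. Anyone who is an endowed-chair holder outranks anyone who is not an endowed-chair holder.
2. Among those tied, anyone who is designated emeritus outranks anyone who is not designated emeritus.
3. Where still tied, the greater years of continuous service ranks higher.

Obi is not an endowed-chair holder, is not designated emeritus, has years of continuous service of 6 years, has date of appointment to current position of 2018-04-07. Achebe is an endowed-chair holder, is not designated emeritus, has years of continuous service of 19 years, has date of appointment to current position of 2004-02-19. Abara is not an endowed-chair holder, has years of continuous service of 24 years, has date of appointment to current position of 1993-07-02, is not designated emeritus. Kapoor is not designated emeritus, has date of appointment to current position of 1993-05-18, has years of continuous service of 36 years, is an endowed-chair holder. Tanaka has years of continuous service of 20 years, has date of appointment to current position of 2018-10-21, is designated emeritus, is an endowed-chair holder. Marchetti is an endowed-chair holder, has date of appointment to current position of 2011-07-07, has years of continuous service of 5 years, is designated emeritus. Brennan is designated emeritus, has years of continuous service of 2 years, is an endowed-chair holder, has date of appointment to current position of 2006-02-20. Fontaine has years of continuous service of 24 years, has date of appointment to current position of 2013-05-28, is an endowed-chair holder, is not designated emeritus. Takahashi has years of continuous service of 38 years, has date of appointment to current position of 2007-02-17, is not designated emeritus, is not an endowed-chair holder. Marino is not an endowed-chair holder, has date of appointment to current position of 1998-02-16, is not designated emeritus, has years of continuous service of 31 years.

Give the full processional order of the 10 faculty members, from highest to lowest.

Tanaka, Marchetti, Brennan, Kapoor, Fontaine, Achebe, Takahashi, Marino, Abara, Obi

By the first rule: Tanaka, Marchetti, Brennan, Kapoor, Fontaine and Achebe (each an endowed-chair holder); then Takahashi, Marino, Abara and Obi (each not an endowed-chair holder).
Among Tanaka, Marchetti, Brennan, Kapoor, Fontaine and Achebe, designated emeritus before not designated emeritus: Tanaka, Marchetti and Brennan (designated emeritus) before Kapoor, Fontaine and Achebe (not designated emeritus).
Among Tanaka, Marchetti and Brennan, by years of continuous service (higher first): Tanaka (20 years) before Marchetti (5 years) before Brennan (2 years).
Among Kapoor, Fontaine and Achebe, by years of continuous service (higher first): Kapoor (36 years) before Fontaine (24 years) before Achebe (19 years).
Takahashi, Marino, Abara and Obi are each not designated emeritus, so the next rule applies.
Among Takahashi, Marino, Abara and Obi, by years of continuous service (higher first): Takahashi (38 years) before Marino (31 years) before Abara (24 years) before Obi (6 years).
Full order: Tanaka, Marchetti, Brennan, Kapoor, Fontaine, Achebe, Takahashi, Marino, Abara, Obi.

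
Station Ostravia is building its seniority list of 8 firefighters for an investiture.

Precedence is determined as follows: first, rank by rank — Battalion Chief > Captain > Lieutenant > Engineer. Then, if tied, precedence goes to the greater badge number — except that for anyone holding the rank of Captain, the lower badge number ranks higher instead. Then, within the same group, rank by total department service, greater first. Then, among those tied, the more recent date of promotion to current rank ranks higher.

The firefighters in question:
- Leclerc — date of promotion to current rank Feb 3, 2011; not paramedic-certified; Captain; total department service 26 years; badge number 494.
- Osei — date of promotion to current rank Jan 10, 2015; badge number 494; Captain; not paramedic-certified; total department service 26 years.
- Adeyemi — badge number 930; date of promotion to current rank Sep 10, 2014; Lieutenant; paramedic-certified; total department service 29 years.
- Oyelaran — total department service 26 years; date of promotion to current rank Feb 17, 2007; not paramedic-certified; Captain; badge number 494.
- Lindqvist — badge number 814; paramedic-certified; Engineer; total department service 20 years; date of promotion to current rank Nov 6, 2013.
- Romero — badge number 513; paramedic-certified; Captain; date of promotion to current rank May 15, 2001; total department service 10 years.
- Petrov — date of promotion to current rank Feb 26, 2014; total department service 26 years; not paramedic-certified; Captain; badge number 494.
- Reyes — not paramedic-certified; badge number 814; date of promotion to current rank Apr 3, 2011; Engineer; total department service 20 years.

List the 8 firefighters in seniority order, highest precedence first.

Osei, Petrov, Leclerc, Oyelaran, Romero, Adeyemi, Lindqvist, Reyes

By rank: Osei, Petrov, Leclerc, Oyelaran and Romero (Captain); then Adeyemi (Lieutenant); then Lindqvist and Reyes (Engineer).
Among Osei, Petrov, Leclerc, Oyelaran and Romero, by badge number (lower first) (reversed rule for this group): Osei, Petrov, Leclerc and Oyelaran (494) before Romero (513).
Osei, Petrov, Leclerc and Oyelaran all have total department service 26 years, so the next rule applies.
Among Osei, Petrov, Leclerc and Oyelaran, by date of promotion to current rank (later first): Osei (Jan 10, 2015) before Petrov (Feb 26, 2014) before Leclerc (Feb 3, 2011) before Oyelaran (Feb 17, 2007).
Lindqvist and Reyes both have badge number 814, so the next rule applies.
Lindqvist and Reyes both have total department service 20 years, so the next rule applies.
Among Lindqvist and Reyes, by date of promotion to current rank (later first): Lindqvist (Nov 6, 2013) before Reyes (Apr 3, 2011).
Full order: Osei, Petrov, Leclerc, Oyelaran, Romero, Adeyemi, Lindqvist, Reyes.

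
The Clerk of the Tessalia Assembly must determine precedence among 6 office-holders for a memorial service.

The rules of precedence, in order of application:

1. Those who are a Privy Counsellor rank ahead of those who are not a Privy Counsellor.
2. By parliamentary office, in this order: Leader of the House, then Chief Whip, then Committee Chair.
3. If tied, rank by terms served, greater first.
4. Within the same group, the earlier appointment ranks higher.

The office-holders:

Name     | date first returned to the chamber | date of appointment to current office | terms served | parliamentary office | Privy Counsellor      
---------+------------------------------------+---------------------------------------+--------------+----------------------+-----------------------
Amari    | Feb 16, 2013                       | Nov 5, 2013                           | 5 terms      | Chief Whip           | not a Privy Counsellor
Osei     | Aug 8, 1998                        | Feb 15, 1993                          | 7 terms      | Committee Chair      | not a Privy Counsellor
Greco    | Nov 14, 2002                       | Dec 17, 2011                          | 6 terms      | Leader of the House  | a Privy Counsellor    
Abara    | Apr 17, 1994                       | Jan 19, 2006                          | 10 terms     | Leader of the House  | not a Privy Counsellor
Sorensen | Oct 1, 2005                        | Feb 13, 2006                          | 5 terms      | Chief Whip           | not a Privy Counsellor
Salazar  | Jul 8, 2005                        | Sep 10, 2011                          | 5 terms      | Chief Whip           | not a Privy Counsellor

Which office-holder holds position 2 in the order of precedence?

By the first rule: Greco (a Privy Counsellor); then Abara, Sorensen, Salazar, Amari and Osei (each not a Privy Counsellor).
Among Abara, Sorensen, Salazar, Amari and Osei, by parliamentary office: Abara (Leader of the House) before Sorensen, Salazar and Amari (Chief Whip) before Osei (Committee Chair).
Sorensen, Salazar and Amari all have terms served 5 terms, so the next rule applies.
Among Sorensen, Salazar and Amari, by date of appointment to current office (earlier first): Sorensen (Feb 13, 2006) before Salazar (Sep 10, 2011) before Amari (Nov 5, 2013).
Order: Greco, Abara, Sorensen, Salazar, Amari, Osei.

Abara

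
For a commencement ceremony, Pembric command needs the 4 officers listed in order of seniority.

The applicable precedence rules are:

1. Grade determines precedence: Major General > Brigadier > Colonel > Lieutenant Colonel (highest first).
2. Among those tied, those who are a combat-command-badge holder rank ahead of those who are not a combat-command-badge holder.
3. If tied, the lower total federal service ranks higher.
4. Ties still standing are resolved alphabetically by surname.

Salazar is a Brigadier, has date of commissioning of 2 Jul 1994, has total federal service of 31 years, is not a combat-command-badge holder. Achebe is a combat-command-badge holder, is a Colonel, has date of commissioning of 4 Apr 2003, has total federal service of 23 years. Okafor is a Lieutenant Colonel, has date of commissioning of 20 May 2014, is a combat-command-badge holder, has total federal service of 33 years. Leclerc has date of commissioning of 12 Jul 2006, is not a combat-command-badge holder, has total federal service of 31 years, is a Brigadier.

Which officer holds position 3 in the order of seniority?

By grade: Leclerc and Salazar (Brigadier); then Achebe (Colonel); then Okafor (Lieutenant Colonel).
Leclerc and Salazar are each not a combat-command-badge holder, so the next rule applies.
Leclerc and Salazar both have total federal service 31 years, so the next rule applies.
Among Leclerc and Salazar, alphabetically by surname: Leclerc before Salazar.
Order: Leclerc, Salazar, Achebe, Okafor.

Achebe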